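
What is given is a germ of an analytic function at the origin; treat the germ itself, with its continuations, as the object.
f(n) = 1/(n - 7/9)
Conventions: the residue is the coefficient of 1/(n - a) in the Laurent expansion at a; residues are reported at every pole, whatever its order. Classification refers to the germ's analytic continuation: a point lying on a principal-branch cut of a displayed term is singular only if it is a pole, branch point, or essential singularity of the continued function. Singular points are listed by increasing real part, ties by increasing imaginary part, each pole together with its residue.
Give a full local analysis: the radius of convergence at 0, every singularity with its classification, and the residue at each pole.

Radius of convergence at 0: 7/9.
At 7/9: a pole of order 1; residue 1.

Denominator factor (n - 7/9): pole of order 1 at 7/9, modulus 7/9.
The radius of convergence is the smallest modulus among the singular points: 7/9.
At the order-1 pole 7/9 set g(n) = (n - (7/9))*f(n) = 1.
Simple pole: residue = g(a) at a = 7/9, which is 1.


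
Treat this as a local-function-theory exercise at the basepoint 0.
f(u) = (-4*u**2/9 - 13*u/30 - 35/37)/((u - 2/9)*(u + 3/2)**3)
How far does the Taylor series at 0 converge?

Denominator factor (u - 2/9): pole of order 1 at 2/9, modulus 2/9.
Denominator factor (u + 3/2)^3: pole of order 3 at -3/2, modulus 3/2.
The radius of convergence is the smallest modulus among the singular points: 2/9.

The radius of convergence is 2/9.


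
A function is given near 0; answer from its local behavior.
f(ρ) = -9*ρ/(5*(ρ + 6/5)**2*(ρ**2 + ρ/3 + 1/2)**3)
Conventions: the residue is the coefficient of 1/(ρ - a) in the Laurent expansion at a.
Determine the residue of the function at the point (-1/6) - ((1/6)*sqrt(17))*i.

The residue is (-33187500/35153041) + ((34152685110/172706890433)*sqrt(17))*i.

The factor ρ**2 + ρ/3 + 1/2 splits as (ρ - a)(ρ - a') with a = (-1/6) - ((1/6)*sqrt(17))*i, a' = (-1/6) + ((1/6)*sqrt(17))*i. At the order-3 pole a set g(ρ) = (ρ - a)^3*f(ρ) = [-9*ρ/(5*(ρ + 6/5)**2)] / (ρ - a')^3.
Order-3 pole: residue = g''(a)/2; g''((-1/6) - ((1/6)*sqrt(17))*i) = (-66375000/35153041) + ((68305370220/172706890433)*sqrt(17))*i, so the residue is (-33187500/35153041) + ((34152685110/172706890433)*sqrt(17))*i.


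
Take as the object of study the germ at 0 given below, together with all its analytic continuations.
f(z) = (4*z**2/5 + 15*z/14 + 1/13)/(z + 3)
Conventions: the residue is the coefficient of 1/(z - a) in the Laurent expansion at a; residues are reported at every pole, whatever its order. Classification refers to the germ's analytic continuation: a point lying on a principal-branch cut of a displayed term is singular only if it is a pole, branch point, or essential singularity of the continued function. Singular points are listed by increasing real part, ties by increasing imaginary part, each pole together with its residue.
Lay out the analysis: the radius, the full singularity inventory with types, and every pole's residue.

Radius of convergence at 0: 3.
At -3: a pole of order 1; residue 3697/910.

Denominator factor (z + 3): pole of order 1 at -3, modulus 3.
The radius of convergence is the smallest modulus among the singular points: 3.
At the order-1 pole -3 set g(z) = (z - (-3))*f(z) = 4*z**2/5 + 15*z/14 + 1/13.
Simple pole: residue = g(a) at a = -3, which is 3697/910.


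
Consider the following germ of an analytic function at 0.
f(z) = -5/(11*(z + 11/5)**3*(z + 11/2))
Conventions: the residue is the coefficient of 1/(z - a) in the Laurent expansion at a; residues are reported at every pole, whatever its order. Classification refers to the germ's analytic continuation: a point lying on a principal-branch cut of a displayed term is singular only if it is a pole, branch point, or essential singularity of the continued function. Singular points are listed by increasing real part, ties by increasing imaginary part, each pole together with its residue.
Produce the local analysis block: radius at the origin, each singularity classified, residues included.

Denominator factor (z + 11/5)^3: pole of order 3 at -11/5, modulus 11/5.
Denominator factor (z + 11/2): pole of order 1 at -11/2, modulus 11/2.
The radius of convergence is the smallest modulus among the singular points: 11/5.
At the order-1 pole -11/2 set g(z) = (z - (-11/2))*f(z) = -5/(11*(z + 11/5)**3).
Simple pole: residue = g(a) at a = -11/2, which is 5000/395307.
At the order-3 pole -11/5 set g(z) = (z - (-11/5))^3*f(z) = -5/(11*(z + 11/2)).
Order-3 pole: residue = g''(a)/2; g''(-11/5) = -10000/395307, so the residue is -5000/395307.
List the singular points by increasing real part (a conjugate pair: the negative imaginary part first).

Radius of convergence at 0: 11/5.
At -11/2: a pole of order 1; residue 5000/395307.
At -11/5: a pole of order 3; residue -5000/395307.


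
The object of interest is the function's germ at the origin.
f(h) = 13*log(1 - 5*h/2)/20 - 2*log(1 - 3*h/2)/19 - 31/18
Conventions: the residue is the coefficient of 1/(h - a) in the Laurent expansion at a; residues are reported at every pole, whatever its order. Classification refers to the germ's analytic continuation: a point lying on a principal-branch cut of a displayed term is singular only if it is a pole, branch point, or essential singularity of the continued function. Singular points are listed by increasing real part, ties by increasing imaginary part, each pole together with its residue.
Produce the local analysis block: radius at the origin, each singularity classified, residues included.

Branch term (-2/19)*log(1 - h/(2/3)): its argument vanishes at h = 2/3, a logarithmic branch point, modulus 2/3.
Branch term (13/20)*log(1 - h/(2/5)): its argument vanishes at h = 2/5, a logarithmic branch point, modulus 2/5.
The radius of convergence is the smallest modulus among the singular points: 2/5.
List the singular points by increasing real part (a conjugate pair: the negative imaginary part first).

Radius of convergence at 0: 2/5.
At 2/5: a logarithmic branch point.
At 2/3: a logarithmic branch point.


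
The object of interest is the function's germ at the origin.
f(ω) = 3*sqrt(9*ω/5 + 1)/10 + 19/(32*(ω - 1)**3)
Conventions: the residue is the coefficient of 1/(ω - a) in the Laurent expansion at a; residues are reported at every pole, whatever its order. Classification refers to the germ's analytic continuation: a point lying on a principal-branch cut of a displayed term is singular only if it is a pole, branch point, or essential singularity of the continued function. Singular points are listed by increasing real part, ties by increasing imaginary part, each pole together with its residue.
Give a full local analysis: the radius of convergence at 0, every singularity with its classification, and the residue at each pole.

Denominator factor (ω - 1)^3: pole of order 3 at 1, modulus 1.
Branch term (3/10)*sqrt(1 - ω/(-5/9)): its argument vanishes at ω = -5/9, a square-root branch point, modulus 5/9.
The radius of convergence is the smallest modulus among the singular points: 5/9.
The branch term is analytic at 1 and contributes nothing to the residue; only the rational part matters.
At the order-3 pole 1 set g(ω) = (ω - (1))^3*(rational part) = 19/32.
Order-3 pole: residue = g''(a)/2; g''(1) = 0, so the residue is 0.
List the singular points by increasing real part (a conjugate pair: the negative imaginary part first).

Radius of convergence at 0: 5/9.
At -5/9: an algebraic (square-root) branch point.
At 1: a pole of order 3; residue 0.


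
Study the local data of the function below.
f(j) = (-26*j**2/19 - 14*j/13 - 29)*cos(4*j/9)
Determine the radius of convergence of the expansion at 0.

The factor cos(4*j/9) is entire and contributes no finite singular point.
The polynomial part has no poles.
No finite singular points: the Taylor series at 0 converges everywhere.

The radius of convergence is infinite.


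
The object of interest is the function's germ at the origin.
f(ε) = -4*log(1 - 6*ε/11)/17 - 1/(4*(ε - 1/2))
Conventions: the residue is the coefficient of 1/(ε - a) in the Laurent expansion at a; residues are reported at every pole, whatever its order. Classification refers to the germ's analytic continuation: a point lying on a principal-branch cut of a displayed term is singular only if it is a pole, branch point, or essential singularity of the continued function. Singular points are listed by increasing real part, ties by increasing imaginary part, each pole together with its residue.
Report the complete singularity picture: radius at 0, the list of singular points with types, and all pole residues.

Denominator factor (ε - 1/2): pole of order 1 at 1/2, modulus 1/2.
Branch term (-4/17)*log(1 - ε/(11/6)): its argument vanishes at ε = 11/6, a logarithmic branch point, modulus 11/6.
The radius of convergence is the smallest modulus among the singular points: 1/2.
The branch term is analytic at 1/2 and contributes nothing to the residue; only the rational part matters.
At the order-1 pole 1/2 set g(ε) = (ε - (1/2))*(rational part) = -1/4.
Simple pole: residue = g(a) at a = 1/2, which is -1/4.
List the singular points by increasing real part (a conjugate pair: the negative imaginary part first).

Radius of convergence at 0: 1/2.
At 1/2: a pole of order 1; residue -1/4.
At 11/6: a logarithmic branch point.


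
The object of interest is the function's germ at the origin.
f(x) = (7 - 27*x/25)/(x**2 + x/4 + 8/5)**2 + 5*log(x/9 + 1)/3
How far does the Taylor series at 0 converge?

Denominator factor (x**2 + x/4 + 8/5)^2: discriminant -507/80, complex-conjugate roots (-1/8) + ((13/40)*sqrt(15))*i and (-1/8) - ((13/40)*sqrt(15))*i; poles of order 2, moduli (2/5)*sqrt(10) and (2/5)*sqrt(10).
Branch term (5/3)*log(1 - x/(-9)): its argument vanishes at x = -9, a logarithmic branch point, modulus 9.
The radius of convergence is the smallest modulus among the singular points: (2/5)*sqrt(10).

The radius of convergence is (2/5)*sqrt(10).


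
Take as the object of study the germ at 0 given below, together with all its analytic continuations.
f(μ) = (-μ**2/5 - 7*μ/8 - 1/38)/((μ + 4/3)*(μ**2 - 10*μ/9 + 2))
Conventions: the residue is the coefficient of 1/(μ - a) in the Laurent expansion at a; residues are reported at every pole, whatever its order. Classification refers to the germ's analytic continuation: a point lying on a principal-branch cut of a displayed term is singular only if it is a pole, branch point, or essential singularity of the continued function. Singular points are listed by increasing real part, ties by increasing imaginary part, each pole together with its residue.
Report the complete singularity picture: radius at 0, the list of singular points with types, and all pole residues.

Radius of convergence at 0: 4/3.
At -4/3: a pole of order 1; residue 2013/13490.
At (5/9) - ((1/9)*sqrt(137))*i: a pole of order 1; residue (-4711/26980) - ((212507/14785040)*sqrt(137))*i.
At (5/9) + ((1/9)*sqrt(137))*i: a pole of order 1; residue (-4711/26980) + ((212507/14785040)*sqrt(137))*i.


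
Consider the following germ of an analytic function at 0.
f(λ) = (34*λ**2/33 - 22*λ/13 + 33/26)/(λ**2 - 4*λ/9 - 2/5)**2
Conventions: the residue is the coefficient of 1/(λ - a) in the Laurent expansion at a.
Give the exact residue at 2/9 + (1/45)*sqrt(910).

The residue is -(501471/37893856)*sqrt(910).

The factor λ**2 - 4*λ/9 - 2/5 splits as (λ - a)(λ - a') with a = 2/9 + (1/45)*sqrt(910), a' = 2/9 - (1/45)*sqrt(910). At the order-2 pole a set g(λ) = (λ - a)^2*f(λ) = [34*λ**2/33 - 22*λ/13 + 33/26] / (λ - a')^2.
Order-2 pole: residue = g'(a); g'(2/9 + (1/45)*sqrt(910)) = -(501471/37893856)*sqrt(910), so the residue is -(501471/37893856)*sqrt(910).


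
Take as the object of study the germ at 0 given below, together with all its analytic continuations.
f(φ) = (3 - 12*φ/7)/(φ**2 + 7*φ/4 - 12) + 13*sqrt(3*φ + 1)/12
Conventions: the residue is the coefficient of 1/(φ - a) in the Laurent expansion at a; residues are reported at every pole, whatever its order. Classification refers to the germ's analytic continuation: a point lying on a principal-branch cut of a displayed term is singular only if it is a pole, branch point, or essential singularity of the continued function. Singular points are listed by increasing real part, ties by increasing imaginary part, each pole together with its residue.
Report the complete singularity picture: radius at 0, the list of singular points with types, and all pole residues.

Radius of convergence at 0: 1/3.
At -7/8 - (1/8)*sqrt(817): a pole of order 1; residue -6/7 - (18/817)*sqrt(817).
At -1/3: an algebraic (square-root) branch point.
At -7/8 + (1/8)*sqrt(817): a pole of order 1; residue -6/7 + (18/817)*sqrt(817).

Denominator factor (φ**2 + 7*φ/4 - 12): discriminant 817/16, real irrational roots -7/8 + (1/8)*sqrt(817) and -7/8 - (1/8)*sqrt(817); poles of order 1, moduli -7/8 + (1/8)*sqrt(817) and 7/8 + (1/8)*sqrt(817).
Branch term (13/12)*sqrt(1 - φ/(-1/3)): its argument vanishes at φ = -1/3, a square-root branch point, modulus 1/3.
The radius of convergence is the smallest modulus among the singular points: 1/3.
The branch term is analytic at -7/8 - (1/8)*sqrt(817) and contributes nothing to the residue; only the rational part matters.
The factor φ**2 + 7*φ/4 - 12 splits as (φ - a)(φ - a') with a = -7/8 - (1/8)*sqrt(817), a' = -7/8 + (1/8)*sqrt(817). At the order-1 pole a set g(φ) = (φ - a)*(rational part) = [3 - 12*φ/7] / (φ - a').
Simple pole: residue = g(a) at a = -7/8 - (1/8)*sqrt(817), which is -6/7 - (18/817)*sqrt(817).
The branch term is analytic at -7/8 + (1/8)*sqrt(817) and contributes nothing to the residue; only the rational part matters.
The factor φ**2 + 7*φ/4 - 12 splits as (φ - a)(φ - a') with a = -7/8 + (1/8)*sqrt(817), a' = -7/8 - (1/8)*sqrt(817). At the order-1 pole a set g(φ) = (φ - a)*(rational part) = [3 - 12*φ/7] / (φ - a').
Simple pole: residue = g(a) at a = -7/8 + (1/8)*sqrt(817), which is -6/7 + (18/817)*sqrt(817).
List the singular points by increasing real part (a conjugate pair: the negative imaginary part first).


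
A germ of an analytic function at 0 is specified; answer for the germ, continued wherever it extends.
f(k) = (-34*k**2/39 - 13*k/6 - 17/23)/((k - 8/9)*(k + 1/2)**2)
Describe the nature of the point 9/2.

Denominator factors: k - 8/9 = 65/18 at k = 9/2; k + 1/2 = 5 at k = 9/2 — none vanishes.
So the germ continues analytically to 9/2.

The point is a regular point.


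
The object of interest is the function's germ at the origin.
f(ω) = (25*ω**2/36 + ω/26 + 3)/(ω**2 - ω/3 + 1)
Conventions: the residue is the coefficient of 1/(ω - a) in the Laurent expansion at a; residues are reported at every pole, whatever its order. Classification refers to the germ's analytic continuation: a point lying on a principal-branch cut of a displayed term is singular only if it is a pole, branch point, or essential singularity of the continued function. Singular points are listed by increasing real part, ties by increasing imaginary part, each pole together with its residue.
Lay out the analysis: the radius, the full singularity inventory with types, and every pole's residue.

Denominator factor (ω**2 - ω/3 + 1): discriminant -35/9, complex-conjugate roots (1/6) + ((1/6)*sqrt(35))*i and (1/6) - ((1/6)*sqrt(35))*i; poles of order 1, moduli 1 and 1.
The radius of convergence is the smallest modulus among the singular points: 1.
The factor ω**2 - ω/3 + 1 splits as (ω - a)(ω - a') with a = (1/6) - ((1/6)*sqrt(35))*i, a' = (1/6) + ((1/6)*sqrt(35))*i. At the order-1 pole a set g(ω) = (ω - a)*f(ω) = [25*ω**2/36 + ω/26 + 3] / (ω - a').
Simple pole: residue = g(a) at a = (1/6) - ((1/6)*sqrt(35))*i, which is (379/2808) + ((19801/98280)*sqrt(35))*i.
The factor ω**2 - ω/3 + 1 splits as (ω - a)(ω - a') with a = (1/6) + ((1/6)*sqrt(35))*i, a' = (1/6) - ((1/6)*sqrt(35))*i. At the order-1 pole a set g(ω) = (ω - a)*f(ω) = [25*ω**2/36 + ω/26 + 3] / (ω - a').
Simple pole: residue = g(a) at a = (1/6) + ((1/6)*sqrt(35))*i, which is (379/2808) - ((19801/98280)*sqrt(35))*i.
List the singular points by increasing real part (a conjugate pair: the negative imaginary part first).

Radius of convergence at 0: 1.
At (1/6) - ((1/6)*sqrt(35))*i: a pole of order 1; residue (379/2808) + ((19801/98280)*sqrt(35))*i.
At (1/6) + ((1/6)*sqrt(35))*i: a pole of order 1; residue (379/2808) - ((19801/98280)*sqrt(35))*i.


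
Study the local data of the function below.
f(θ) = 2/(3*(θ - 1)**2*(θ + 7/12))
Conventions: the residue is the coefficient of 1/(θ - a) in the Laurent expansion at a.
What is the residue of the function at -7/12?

The residue is 96/361.

At the order-1 pole -7/12 set g(θ) = (θ - (-7/12))*f(θ) = 2/(3*(θ - 1)**2).
Simple pole: residue = g(a) at a = -7/12, which is 96/361.


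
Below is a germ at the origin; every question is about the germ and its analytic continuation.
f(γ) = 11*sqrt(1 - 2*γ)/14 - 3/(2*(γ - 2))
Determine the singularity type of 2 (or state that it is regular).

The point is a pole of order 1.

The denominator factor γ - 2 vanishes at 2 and appears to the power 1; the numerator there equals -3/2, nonzero, and no other factor vanishes.
The branch terms are analytic at this point.
Hence a pole whose order is the multiplicity, 1.


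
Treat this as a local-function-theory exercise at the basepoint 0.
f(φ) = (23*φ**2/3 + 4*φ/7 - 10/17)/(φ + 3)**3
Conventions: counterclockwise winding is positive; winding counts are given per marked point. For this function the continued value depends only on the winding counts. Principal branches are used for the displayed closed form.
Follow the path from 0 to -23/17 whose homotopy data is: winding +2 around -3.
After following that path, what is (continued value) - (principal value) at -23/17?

Continued minus principal equals 0.

The function is rational, hence single-valued: continuing it around any pole returns the same value, so the difference is 0.


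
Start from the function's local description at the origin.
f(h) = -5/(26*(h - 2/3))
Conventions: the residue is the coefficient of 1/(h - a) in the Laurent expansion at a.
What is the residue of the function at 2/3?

The residue is -5/26.

At the order-1 pole 2/3 set g(h) = (h - (2/3))*f(h) = -5/26.
Simple pole: residue = g(a) at a = 2/3, which is -5/26.


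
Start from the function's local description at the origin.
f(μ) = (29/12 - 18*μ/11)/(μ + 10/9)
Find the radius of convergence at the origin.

The radius of convergence is 10/9.

Denominator factor (μ + 10/9): pole of order 1 at -10/9, modulus 10/9.
The radius of convergence is the smallest modulus among the singular points: 10/9.


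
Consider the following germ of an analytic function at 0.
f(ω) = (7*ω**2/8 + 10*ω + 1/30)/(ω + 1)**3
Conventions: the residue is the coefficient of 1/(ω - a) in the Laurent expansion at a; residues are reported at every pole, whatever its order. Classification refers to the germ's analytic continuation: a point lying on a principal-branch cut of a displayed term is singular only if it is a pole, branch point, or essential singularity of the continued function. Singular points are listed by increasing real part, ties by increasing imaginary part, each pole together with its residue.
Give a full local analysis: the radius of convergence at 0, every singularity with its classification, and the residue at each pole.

Denominator factor (ω + 1)^3: pole of order 3 at -1, modulus 1.
The radius of convergence is the smallest modulus among the singular points: 1.
At the order-3 pole -1 set g(ω) = (ω - (-1))^3*f(ω) = 7*ω**2/8 + 10*ω + 1/30.
Order-3 pole: residue = g''(a)/2; g''(-1) = 7/4, so the residue is 7/8.

Radius of convergence at 0: 1.
At -1: a pole of order 3; residue 7/8.


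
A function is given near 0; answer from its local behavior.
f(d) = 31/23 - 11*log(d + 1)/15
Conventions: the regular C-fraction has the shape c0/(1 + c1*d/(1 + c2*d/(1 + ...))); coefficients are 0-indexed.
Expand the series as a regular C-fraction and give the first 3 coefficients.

Taylor coefficients (expand at 0): a_0 = 31/23, a_1 = -11/15, a_2 = 11/30.
c0 = a_0 = 31/23. Peel one level at a time: if S = 1 + c*d/S' with S'(0) = 1, then c is the d-coefficient of S and S' = c*d/(S - 1).
S_1 = c0/f = 1 + (253/465)*d + (10373/432450)*d^2 + ...; c1 = 253/465.
S_2 = c1*d/(S_1 - 1) = 1 + (-41/930)*d + ...; c2 = -41/930.

The regular C-fraction coefficients are [31/23, 253/465, -41/930].


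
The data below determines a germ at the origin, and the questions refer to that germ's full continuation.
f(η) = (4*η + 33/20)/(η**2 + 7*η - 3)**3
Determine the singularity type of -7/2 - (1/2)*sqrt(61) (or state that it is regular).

The denominator factor η**2 + 7*η - 3 vanishes at -7/2 - (1/2)*sqrt(61) and appears to the power 3; the numerator there equals -247/20 - (2)*sqrt(61), nonzero, and no other factor vanishes.
Hence a pole whose order is the multiplicity, 3.

The point is a pole of order 3.


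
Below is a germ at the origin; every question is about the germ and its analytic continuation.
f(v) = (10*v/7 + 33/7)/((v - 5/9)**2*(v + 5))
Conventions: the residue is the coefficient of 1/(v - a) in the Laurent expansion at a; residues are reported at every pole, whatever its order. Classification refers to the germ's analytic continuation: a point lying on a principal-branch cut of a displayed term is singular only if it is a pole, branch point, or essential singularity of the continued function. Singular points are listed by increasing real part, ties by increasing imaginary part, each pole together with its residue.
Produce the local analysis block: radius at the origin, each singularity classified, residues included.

Radius of convergence at 0: 5/9.
At -5: a pole of order 1; residue -1377/17500.
At 5/9: a pole of order 2; residue 1377/17500.

Denominator factor (v - 5/9)^2: pole of order 2 at 5/9, modulus 5/9.
Denominator factor (v + 5): pole of order 1 at -5, modulus 5.
The radius of convergence is the smallest modulus among the singular points: 5/9.
At the order-1 pole -5 set g(v) = (v - (-5))*f(v) = (10*v/7 + 33/7)/(v - 5/9)**2.
Simple pole: residue = g(a) at a = -5, which is -1377/17500.
At the order-2 pole 5/9 set g(v) = (v - (5/9))^2*f(v) = (10*v/7 + 33/7)/(v + 5).
Order-2 pole: residue = g'(a); g'(5/9) = 1377/17500, so the residue is 1377/17500.
List the singular points by increasing real part (a conjugate pair: the negative imaginary part first).


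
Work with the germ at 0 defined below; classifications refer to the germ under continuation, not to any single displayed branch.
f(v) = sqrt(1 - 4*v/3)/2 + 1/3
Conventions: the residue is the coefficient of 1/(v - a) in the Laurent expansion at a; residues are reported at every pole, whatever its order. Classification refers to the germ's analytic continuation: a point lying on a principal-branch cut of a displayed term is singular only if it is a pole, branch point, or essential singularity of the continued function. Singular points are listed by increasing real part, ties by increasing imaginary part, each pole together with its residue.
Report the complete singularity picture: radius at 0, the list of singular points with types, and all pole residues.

Radius of convergence at 0: 3/4.
At 3/4: an algebraic (square-root) branch point.

Branch term (1/2)*sqrt(1 - v/(3/4)): its argument vanishes at v = 3/4, a square-root branch point, modulus 3/4.
The radius of convergence is the smallest modulus among the singular points: 3/4.


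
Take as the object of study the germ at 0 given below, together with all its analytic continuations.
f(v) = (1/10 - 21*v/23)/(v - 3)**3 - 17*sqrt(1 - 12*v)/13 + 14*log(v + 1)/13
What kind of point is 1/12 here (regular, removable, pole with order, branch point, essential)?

The term (-17/13)*sqrt(1 - v/(1/12)) has argument 1 - 1/12/(1/12) = 0 at 1/12: a square-root (algebraic, two-sheeted) branch point; the remaining terms are analytic or single-valued there.

The point is an algebraic (square-root) branch point.


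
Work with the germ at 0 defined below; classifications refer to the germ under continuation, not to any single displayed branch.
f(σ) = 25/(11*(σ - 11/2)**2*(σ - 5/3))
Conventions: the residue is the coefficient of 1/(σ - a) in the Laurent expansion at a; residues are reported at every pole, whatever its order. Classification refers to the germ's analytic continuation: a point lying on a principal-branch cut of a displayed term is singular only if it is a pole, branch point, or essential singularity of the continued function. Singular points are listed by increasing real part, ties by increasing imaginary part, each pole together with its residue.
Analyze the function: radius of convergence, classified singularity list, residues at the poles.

Denominator factor (σ - 5/3): pole of order 1 at 5/3, modulus 5/3.
Denominator factor (σ - 11/2)^2: pole of order 2 at 11/2, modulus 11/2.
The radius of convergence is the smallest modulus among the singular points: 5/3.
At the order-1 pole 5/3 set g(σ) = (σ - (5/3))*f(σ) = 25/(11*(σ - 11/2)**2).
Simple pole: residue = g(a) at a = 5/3, which is 900/5819.
At the order-2 pole 11/2 set g(σ) = (σ - (11/2))^2*f(σ) = 25/(11*(σ - 5/3)).
Order-2 pole: residue = g'(a); g'(11/2) = -900/5819, so the residue is -900/5819.
List the singular points by increasing real part (a conjugate pair: the negative imaginary part first).

Radius of convergence at 0: 5/3.
At 5/3: a pole of order 1; residue 900/5819.
At 11/2: a pole of order 2; residue -900/5819.


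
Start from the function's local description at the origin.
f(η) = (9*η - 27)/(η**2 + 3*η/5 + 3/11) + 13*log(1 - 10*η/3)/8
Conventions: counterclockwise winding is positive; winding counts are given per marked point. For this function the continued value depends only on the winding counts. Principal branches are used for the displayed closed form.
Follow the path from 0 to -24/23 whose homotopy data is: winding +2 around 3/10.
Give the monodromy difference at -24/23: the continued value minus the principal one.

Continued minus principal equals (13/2)*pi*i.

The rational part is single-valued and drops out of the difference; each branch term changes only by its own monodromy.
(13/8)*log(1 - η/(3/10)): each positive loop around 3/10 adds 2*pi*i to the log, so winding +2 contributes (13/8)*(2)*2*pi*i = (13/2)*pi*i.
Summing the contributions at η = -24/23 gives (13/2)*pi*i.


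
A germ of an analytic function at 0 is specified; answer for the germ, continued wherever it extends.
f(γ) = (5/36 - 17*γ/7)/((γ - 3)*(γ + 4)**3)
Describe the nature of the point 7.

The point is a regular point.

Denominator factors: γ + 4 = 11 at γ = 7; γ - 3 = 4 at γ = 7 — none vanishes.
So the germ continues analytically to 7.


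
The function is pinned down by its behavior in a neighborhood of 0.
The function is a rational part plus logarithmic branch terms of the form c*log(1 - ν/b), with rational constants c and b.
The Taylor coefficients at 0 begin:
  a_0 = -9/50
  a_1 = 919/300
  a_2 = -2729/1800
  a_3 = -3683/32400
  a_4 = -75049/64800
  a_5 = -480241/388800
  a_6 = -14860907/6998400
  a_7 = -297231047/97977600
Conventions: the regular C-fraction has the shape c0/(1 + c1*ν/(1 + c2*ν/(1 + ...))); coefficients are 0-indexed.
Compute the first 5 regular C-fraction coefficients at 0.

Taylor coefficients (read off): a_0 = -9/50, a_1 = 919/300, a_2 = -2729/1800, a_3 = -3683/32400, a_4 = -75049/64800.
c0 = a_0 = -9/50. Peel one level at a time: if S = 1 + c*ν/S' with S'(0) = 1, then c is the ν-coefficient of S and S' = c*ν/(S - 1).
S_1 = c0/f = 1 + (919/54)*ν + (205000/729)*ν^2 + ...; c1 = 919/54.
S_2 = c1*ν/(S_1 - 1) = 1 + (-410000/24813)*ν + (6431750/22803147)*ν^2 + ...; c2 = -410000/24813.
S_3 = c2*ν/(S_2 - 1) = 1 + (25727/1507160)*ν + (264107/8068800)*ν^2 + ...; c3 = 25727/1507160.
S_4 = c3*ν/(S_3 - 1) = 1 + (-242714333/126576840)*ν + ...; c4 = -242714333/126576840.

The regular C-fraction coefficients are [-9/50, 919/54, -410000/24813, 25727/1507160, -242714333/126576840].


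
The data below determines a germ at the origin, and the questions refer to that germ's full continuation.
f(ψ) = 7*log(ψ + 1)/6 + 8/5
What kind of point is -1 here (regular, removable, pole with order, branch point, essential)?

The point is a logarithmic branch point.

The term (7/6)*log(1 - ψ/(-1)) has argument 1 - -1/(-1) = 0 at -1: a logarithmic (infinitely-sheeted) branch point; the remaining terms are analytic or single-valued there.


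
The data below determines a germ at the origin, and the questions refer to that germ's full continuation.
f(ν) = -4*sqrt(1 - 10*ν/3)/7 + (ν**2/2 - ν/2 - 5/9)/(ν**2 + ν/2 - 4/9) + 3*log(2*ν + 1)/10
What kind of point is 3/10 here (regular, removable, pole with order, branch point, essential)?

The point is an algebraic (square-root) branch point.

The term (-4/7)*sqrt(1 - ν/(3/10)) has argument 1 - 3/10/(3/10) = 0 at 3/10: a square-root (algebraic, two-sheeted) branch point; the remaining terms are analytic or single-valued there.


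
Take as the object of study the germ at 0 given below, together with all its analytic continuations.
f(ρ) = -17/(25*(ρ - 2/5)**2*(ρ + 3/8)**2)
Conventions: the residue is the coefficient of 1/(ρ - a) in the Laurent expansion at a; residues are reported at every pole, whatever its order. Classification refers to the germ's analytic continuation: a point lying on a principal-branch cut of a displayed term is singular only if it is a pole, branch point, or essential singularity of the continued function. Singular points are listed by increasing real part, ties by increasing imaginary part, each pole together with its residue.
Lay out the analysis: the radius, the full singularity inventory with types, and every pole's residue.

Denominator factor (ρ + 3/8)^2: pole of order 2 at -3/8, modulus 3/8.
Denominator factor (ρ - 2/5)^2: pole of order 2 at 2/5, modulus 2/5.
The radius of convergence is the smallest modulus among the singular points: 3/8.
At the order-2 pole -3/8 set g(ρ) = (ρ - (-3/8))^2*f(ρ) = -17/(25*(ρ - 2/5)**2).
Order-2 pole: residue = g'(a); g'(-3/8) = -87040/29791, so the residue is -87040/29791.
At the order-2 pole 2/5 set g(ρ) = (ρ - (2/5))^2*f(ρ) = -17/(25*(ρ + 3/8)**2).
Order-2 pole: residue = g'(a); g'(2/5) = 87040/29791, so the residue is 87040/29791.
List the singular points by increasing real part (a conjugate pair: the negative imaginary part first).

Radius of convergence at 0: 3/8.
At -3/8: a pole of order 2; residue -87040/29791.
At 2/5: a pole of order 2; residue 87040/29791.


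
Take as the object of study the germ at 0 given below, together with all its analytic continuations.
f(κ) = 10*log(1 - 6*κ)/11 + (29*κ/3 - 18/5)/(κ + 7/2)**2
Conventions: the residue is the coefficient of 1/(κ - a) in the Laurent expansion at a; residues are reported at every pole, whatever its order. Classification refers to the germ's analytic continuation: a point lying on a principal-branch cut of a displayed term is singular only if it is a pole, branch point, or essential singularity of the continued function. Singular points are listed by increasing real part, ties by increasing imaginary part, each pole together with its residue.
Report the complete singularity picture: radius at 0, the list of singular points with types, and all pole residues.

Radius of convergence at 0: 1/6.
At -7/2: a pole of order 2; residue 29/3.
At 1/6: a logarithmic branch point.

Denominator factor (κ + 7/2)^2: pole of order 2 at -7/2, modulus 7/2.
Branch term (10/11)*log(1 - κ/(1/6)): its argument vanishes at κ = 1/6, a logarithmic branch point, modulus 1/6.
The radius of convergence is the smallest modulus among the singular points: 1/6.
The branch term is analytic at -7/2 and contributes nothing to the residue; only the rational part matters.
At the order-2 pole -7/2 set g(κ) = (κ - (-7/2))^2*(rational part) = 29*κ/3 - 18/5.
Order-2 pole: residue = g'(a); g'(-7/2) = 29/3, so the residue is 29/3.
List the singular points by increasing real part (a conjugate pair: the negative imaginary part first).


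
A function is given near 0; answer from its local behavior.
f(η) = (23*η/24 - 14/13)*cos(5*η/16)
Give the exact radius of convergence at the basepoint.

The radius of convergence is infinite.

The factor cos(5*η/16) is entire and contributes no finite singular point.
The polynomial part has no poles.
No finite singular points: the Taylor series at 0 converges everywhere.


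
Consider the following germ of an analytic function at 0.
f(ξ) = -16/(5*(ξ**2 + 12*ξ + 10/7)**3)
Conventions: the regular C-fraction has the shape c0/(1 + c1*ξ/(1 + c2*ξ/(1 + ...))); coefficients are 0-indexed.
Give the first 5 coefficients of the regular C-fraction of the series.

Taylor coefficients (expand at 0): a_0 = -686/625, a_1 = 86436/3125, a_2 = -7224609/15625, a_3 = 100438632/15625, a_4 = -6277061553/78125.
c0 = a_0 = -686/625. Peel one level at a time: if S = 1 + c*ξ/S' with S'(0) = 1, then c is the ξ-coefficient of S and S' = c*ξ/(S - 1).
S_1 = c0/f = 1 + (126/5)*ξ + (10689/50)*ξ^2 + ...; c1 = 126/5.
S_2 = c1*ξ/(S_1 - 1) = 1 + (-509/60)*ξ + (169369/3600)*ξ^2 + ...; c2 = -509/60.
S_3 = c2*ξ/(S_2 - 1) = 1 + (169369/30540)*ξ + (102713317/12954050)*ξ^2 + ...; c3 = 169369/30540.
S_4 = c3*ξ/(S_3 - 1) = 1 + (-616279902/431044105)*ξ + ...; c4 = -616279902/431044105.

The regular C-fraction coefficients are [-686/625, 126/5, -509/60, 169369/30540, -616279902/431044105].


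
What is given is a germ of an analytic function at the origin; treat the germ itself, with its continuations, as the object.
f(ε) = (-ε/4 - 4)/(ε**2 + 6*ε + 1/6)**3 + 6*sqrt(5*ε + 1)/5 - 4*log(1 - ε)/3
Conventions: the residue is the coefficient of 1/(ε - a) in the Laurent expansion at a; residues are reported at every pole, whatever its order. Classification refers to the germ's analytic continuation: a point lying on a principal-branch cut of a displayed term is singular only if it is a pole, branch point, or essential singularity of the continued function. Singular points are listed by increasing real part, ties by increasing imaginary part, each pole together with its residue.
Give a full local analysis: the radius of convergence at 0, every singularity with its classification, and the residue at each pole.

Denominator factor (ε**2 + 6*ε + 1/6)^3: discriminant 106/3, real irrational roots -3 + (1/6)*sqrt(318) and -3 - (1/6)*sqrt(318); poles of order 3, moduli 3 - (1/6)*sqrt(318) and 3 + (1/6)*sqrt(318).
Branch term (-4/3)*log(1 - ε/(1)): its argument vanishes at ε = 1, a logarithmic branch point, modulus 1.
Branch term (6/5)*sqrt(1 - ε/(-1/5)): its argument vanishes at ε = -1/5, a square-root branch point, modulus 1/5.
The radius of convergence is the smallest modulus among the singular points: 3 - (1/6)*sqrt(318).
The branch terms are analytic at -3 - (1/6)*sqrt(318) and contribute nothing to the residue; only the rational part matters.
The factor ε**2 + 6*ε + 1/6 splits as (ε - a)(ε - a') with a = -3 - (1/6)*sqrt(318), a' = -3 + (1/6)*sqrt(318). At the order-3 pole a set g(ε) = (ε - a)^3*(rational part) = [-ε/4 - 4] / (ε - a')^3.
Order-3 pole: residue = g''(a)/2; g''(-3 - (1/6)*sqrt(318)) = (351/1191016)*sqrt(318), so the residue is (351/2382032)*sqrt(318).
The branch terms are analytic at -3 + (1/6)*sqrt(318) and contribute nothing to the residue; only the rational part matters.
The factor ε**2 + 6*ε + 1/6 splits as (ε - a)(ε - a') with a = -3 + (1/6)*sqrt(318), a' = -3 - (1/6)*sqrt(318). At the order-3 pole a set g(ε) = (ε - a)^3*(rational part) = [-ε/4 - 4] / (ε - a')^3.
Order-3 pole: residue = g''(a)/2; g''(-3 + (1/6)*sqrt(318)) = -(351/1191016)*sqrt(318), so the residue is -(351/2382032)*sqrt(318).
List the singular points by increasing real part (a conjugate pair: the negative imaginary part first).

Radius of convergence at 0: 3 - (1/6)*sqrt(318).
At -3 - (1/6)*sqrt(318): a pole of order 3; residue (351/2382032)*sqrt(318).
At -1/5: an algebraic (square-root) branch point.
At -3 + (1/6)*sqrt(318): a pole of order 3; residue -(351/2382032)*sqrt(318).
At 1: a logarithmic branch point.


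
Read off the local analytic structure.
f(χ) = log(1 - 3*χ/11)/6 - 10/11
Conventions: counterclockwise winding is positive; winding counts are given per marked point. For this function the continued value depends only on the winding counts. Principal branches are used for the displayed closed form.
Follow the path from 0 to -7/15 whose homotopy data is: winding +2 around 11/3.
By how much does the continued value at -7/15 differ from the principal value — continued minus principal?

The rational part is single-valued and drops out of the difference; each branch term changes only by its own monodromy.
(1/6)*log(1 - χ/(11/3)): each positive loop around 11/3 adds 2*pi*i to the log, so winding +2 contributes (1/6)*(2)*2*pi*i = (2/3)*pi*i.
Summing the contributions at χ = -7/15 gives (2/3)*pi*i.

Continued minus principal equals (2/3)*pi*i.


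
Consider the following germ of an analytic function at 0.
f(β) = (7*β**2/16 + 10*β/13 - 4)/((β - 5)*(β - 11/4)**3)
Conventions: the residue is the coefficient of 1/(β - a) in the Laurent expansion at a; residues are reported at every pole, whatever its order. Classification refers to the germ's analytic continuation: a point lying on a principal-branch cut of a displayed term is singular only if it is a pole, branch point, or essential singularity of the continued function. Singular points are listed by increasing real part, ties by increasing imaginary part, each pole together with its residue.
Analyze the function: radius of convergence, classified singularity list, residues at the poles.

Denominator factor (β - 11/4)^3: pole of order 3 at 11/4, modulus 11/4.
Denominator factor (β - 5): pole of order 1 at 5, modulus 5.
The radius of convergence is the smallest modulus among the singular points: 11/4.
At the order-3 pole 11/4 set g(β) = (β - (11/4))^3*f(β) = (7*β**2/16 + 10*β/13 - 4)/(β - 5).
Order-3 pole: residue = g''(a)/2; g''(11/4) = -17944/9477, so the residue is -8972/9477.
At the order-1 pole 5 set g(β) = (β - (5))*f(β) = (7*β**2/16 + 10*β/13 - 4)/(β - 11/4)**3.
Simple pole: residue = g(a) at a = 5, which is 8972/9477.
List the singular points by increasing real part (a conjugate pair: the negative imaginary part first).

Radius of convergence at 0: 11/4.
At 11/4: a pole of order 3; residue -8972/9477.
At 5: a pole of order 1; residue 8972/9477.


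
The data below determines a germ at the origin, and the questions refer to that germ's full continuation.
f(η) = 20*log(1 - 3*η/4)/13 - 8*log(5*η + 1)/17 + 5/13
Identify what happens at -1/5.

The point is a logarithmic branch point.

The term (-8/17)*log(1 - η/(-1/5)) has argument 1 - -1/5/(-1/5) = 0 at -1/5: a logarithmic (infinitely-sheeted) branch point; the remaining terms are analytic or single-valued there.


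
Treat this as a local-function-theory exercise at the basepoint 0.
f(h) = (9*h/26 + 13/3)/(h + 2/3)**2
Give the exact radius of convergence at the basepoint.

The radius of convergence is 2/3.

Denominator factor (h + 2/3)^2: pole of order 2 at -2/3, modulus 2/3.
The radius of convergence is the smallest modulus among the singular points: 2/3.


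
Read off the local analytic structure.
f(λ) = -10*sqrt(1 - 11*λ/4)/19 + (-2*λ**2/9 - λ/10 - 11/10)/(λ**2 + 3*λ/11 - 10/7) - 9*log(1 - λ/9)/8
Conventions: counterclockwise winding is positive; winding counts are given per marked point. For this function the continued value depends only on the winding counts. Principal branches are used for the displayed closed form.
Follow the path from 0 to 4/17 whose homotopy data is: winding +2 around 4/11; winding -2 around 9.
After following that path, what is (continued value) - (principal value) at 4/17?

The rational part is single-valued and drops out of the difference; each branch term changes only by its own monodromy.
(-9/8)*log(1 - λ/(9)): each positive loop around 9 adds 2*pi*i to the log, so winding -2 contributes (-9/8)*(-2)*2*pi*i = (9/2)*pi*i.
(-10/19)*sqrt(1 - λ/(4/11)): winding +2 is even, the square root returns to the same sheet, contribution 0.
Summing the contributions at λ = 4/17 gives (9/2)*pi*i.

Continued minus principal equals (9/2)*pi*i.
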